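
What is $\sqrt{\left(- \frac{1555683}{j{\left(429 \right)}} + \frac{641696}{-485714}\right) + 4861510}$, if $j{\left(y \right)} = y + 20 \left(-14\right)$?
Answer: $\frac{\sqrt{6352009484628365371671}}{36185693} \approx 2202.5$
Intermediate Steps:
$j{\left(y \right)} = -280 + y$ ($j{\left(y \right)} = y - 280 = -280 + y$)
$\sqrt{\left(- \frac{1555683}{j{\left(429 \right)}} + \frac{641696}{-485714}\right) + 4861510} = \sqrt{\left(- \frac{1555683}{-280 + 429} + \frac{641696}{-485714}\right) + 4861510} = \sqrt{\left(- \frac{1555683}{149} + 641696 \left(- \frac{1}{485714}\right)\right) + 4861510} = \sqrt{\left(\left(-1555683\right) \frac{1}{149} - \frac{320848}{242857}\right) + 4861510} = \sqrt{\left(- \frac{1555683}{149} - \frac{320848}{242857}\right) + 4861510} = \sqrt{- \frac{377856312683}{36185693} + 4861510} = \sqrt{\frac{175539252063747}{36185693}} = \frac{\sqrt{6352009484628365371671}}{36185693}$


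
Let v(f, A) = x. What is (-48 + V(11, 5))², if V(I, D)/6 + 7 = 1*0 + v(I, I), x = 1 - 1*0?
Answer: 7056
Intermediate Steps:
x = 1 (x = 1 + 0 = 1)
v(f, A) = 1
V(I, D) = -36 (V(I, D) = -42 + 6*(1*0 + 1) = -42 + 6*(0 + 1) = -42 + 6*1 = -42 + 6 = -36)
(-48 + V(11, 5))² = (-48 - 36)² = (-84)² = 7056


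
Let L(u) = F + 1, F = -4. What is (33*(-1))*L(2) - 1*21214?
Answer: -21115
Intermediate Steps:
L(u) = -3 (L(u) = -4 + 1 = -3)
(33*(-1))*L(2) - 1*21214 = (33*(-1))*(-3) - 1*21214 = -33*(-3) - 21214 = 99 - 21214 = -21115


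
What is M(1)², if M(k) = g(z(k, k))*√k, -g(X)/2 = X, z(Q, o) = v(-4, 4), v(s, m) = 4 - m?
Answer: 0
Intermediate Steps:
z(Q, o) = 0 (z(Q, o) = 4 - 1*4 = 4 - 4 = 0)
g(X) = -2*X
M(k) = 0 (M(k) = (-2*0)*√k = 0*√k = 0)
M(1)² = 0² = 0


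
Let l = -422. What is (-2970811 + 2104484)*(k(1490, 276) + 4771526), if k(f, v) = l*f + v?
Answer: -3589211820194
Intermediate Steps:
k(f, v) = v - 422*f (k(f, v) = -422*f + v = v - 422*f)
(-2970811 + 2104484)*(k(1490, 276) + 4771526) = (-2970811 + 2104484)*((276 - 422*1490) + 4771526) = -866327*((276 - 628780) + 4771526) = -866327*(-628504 + 4771526) = -866327*4143022 = -3589211820194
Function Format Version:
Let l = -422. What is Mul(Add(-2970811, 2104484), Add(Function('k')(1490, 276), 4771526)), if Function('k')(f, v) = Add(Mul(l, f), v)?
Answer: -3589211820194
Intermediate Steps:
Function('k')(f, v) = Add(v, Mul(-422, f)) (Function('k')(f, v) = Add(Mul(-422, f), v) = Add(v, Mul(-422, f)))
Mul(Add(-2970811, 2104484), Add(Function('k')(1490, 276), 4771526)) = Mul(Add(-2970811, 2104484), Add(Add(276, Mul(-422, 1490)), 4771526)) = Mul(-866327, Add(Add(276, -628780), 4771526)) = Mul(-866327, Add(-628504, 4771526)) = Mul(-866327, 4143022) = -3589211820194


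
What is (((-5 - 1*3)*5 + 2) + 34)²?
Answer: 16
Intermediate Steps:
(((-5 - 1*3)*5 + 2) + 34)² = (((-5 - 3)*5 + 2) + 34)² = ((-8*5 + 2) + 34)² = ((-40 + 2) + 34)² = (-38 + 34)² = (-4)² = 16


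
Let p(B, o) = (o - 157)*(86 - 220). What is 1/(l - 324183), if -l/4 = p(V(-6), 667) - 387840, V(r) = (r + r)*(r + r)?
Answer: 1/1500537 ≈ 6.6643e-7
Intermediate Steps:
V(r) = 4*r² (V(r) = (2*r)*(2*r) = 4*r²)
p(B, o) = 21038 - 134*o (p(B, o) = (-157 + o)*(-134) = 21038 - 134*o)
l = 1824720 (l = -4*((21038 - 134*667) - 387840) = -4*((21038 - 89378) - 387840) = -4*(-68340 - 387840) = -4*(-456180) = 1824720)
1/(l - 324183) = 1/(1824720 - 324183) = 1/1500537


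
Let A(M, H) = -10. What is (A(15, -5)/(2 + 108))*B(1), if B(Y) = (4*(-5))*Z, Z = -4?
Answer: -80/11 ≈ -7.2727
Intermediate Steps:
B(Y) = 80 (B(Y) = (4*(-5))*(-4) = -20*(-4) = 80)
(A(15, -5)/(2 + 108))*B(1) = (-10/(2 + 108))*80 = (-10/110)*80 = ((1/110)*(-10))*80 = -1/11*80 = -80/11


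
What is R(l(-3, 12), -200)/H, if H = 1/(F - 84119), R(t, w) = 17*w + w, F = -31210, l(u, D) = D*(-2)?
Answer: 415184400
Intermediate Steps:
l(u, D) = -2*D
R(t, w) = 18*w
H = -1/115329 (H = 1/(-31210 - 84119) = 1/(-115329) = -1/115329 ≈ -8.6708e-6)
R(l(-3, 12), -200)/H = (18*(-200))/(-1/115329) = -3600*(-115329) = 415184400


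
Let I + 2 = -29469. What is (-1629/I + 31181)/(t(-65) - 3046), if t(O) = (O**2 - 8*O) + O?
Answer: 459468440/24077807 ≈ 19.083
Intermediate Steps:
I = -29471 (I = -2 - 29469 = -29471)
t(O) = O**2 - 7*O
(-1629/I + 31181)/(t(-65) - 3046) = (-1629/(-29471) + 31181)/(-65*(-7 - 65) - 3046) = (-1629*(-1/29471) + 31181)/(-65*(-72) - 3046) = (1629/29471 + 31181)/(4680 - 3046) = (918936880/29471)/1634 = (918936880/29471)*(1/1634) = 459468440/24077807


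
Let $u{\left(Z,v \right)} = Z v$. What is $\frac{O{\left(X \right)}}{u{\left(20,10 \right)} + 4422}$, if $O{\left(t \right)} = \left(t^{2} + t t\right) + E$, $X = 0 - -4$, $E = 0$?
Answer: $\frac{16}{2311} \approx 0.0069234$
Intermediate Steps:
$X = 4$ ($X = 0 + 4 = 4$)
$O{\left(t \right)} = 2 t^{2}$ ($O{\left(t \right)} = \left(t^{2} + t t\right) + 0 = \left(t^{2} + t^{2}\right) + 0 = 2 t^{2} + 0 = 2 t^{2}$)
$\frac{O{\left(X \right)}}{u{\left(20,10 \right)} + 4422} = \frac{2 \cdot 4^{2}}{20 \cdot 10 + 4422} = \frac{2 \cdot 16}{200 + 4422} = \frac{1}{4622} \cdot 32 = \frac{16}{2311}$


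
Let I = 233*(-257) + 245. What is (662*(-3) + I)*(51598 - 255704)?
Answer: 12577419932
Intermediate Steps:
I = -59636 (I = -59881 + 245 = -59636)
(662*(-3) + I)*(51598 - 255704) = (662*(-3) - 59636)*(51598 - 255704) = (-1986 - 59636)*(-204106) = -61622*(-204106) = 12577419932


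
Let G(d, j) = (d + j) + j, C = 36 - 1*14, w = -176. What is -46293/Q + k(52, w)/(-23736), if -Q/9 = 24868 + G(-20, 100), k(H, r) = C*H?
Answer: 11679395/74317416 ≈ 0.15716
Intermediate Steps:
C = 22 (C = 36 - 14 = 22)
k(H, r) = 22*H
G(d, j) = d + 2*j
Q = -225432 (Q = -9*(24868 + (-20 + 2*100)) = -9*(24868 + (-20 + 200)) = -9*(24868 + 180) = -9*25048 = -225432)
-46293/Q + k(52, w)/(-23736) = -46293/(-225432) + (22*52)/(-23736) = -46293*(-1/225432) + 1144*(-1/23736) = 15431/75144 - 143/2967 = 11679395/74317416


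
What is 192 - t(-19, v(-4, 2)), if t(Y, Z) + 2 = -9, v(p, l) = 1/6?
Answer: 203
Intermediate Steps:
v(p, l) = ⅙
t(Y, Z) = -11 (t(Y, Z) = -2 - 9 = -11)
192 - t(-19, v(-4, 2)) = 192 - 1*(-11) = 192 + 11 = 203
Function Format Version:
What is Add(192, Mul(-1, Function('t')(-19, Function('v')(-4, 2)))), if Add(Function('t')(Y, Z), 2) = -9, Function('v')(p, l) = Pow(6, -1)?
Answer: 203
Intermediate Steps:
Function('v')(p, l) = Rational(1, 6)
Function('t')(Y, Z) = -11 (Function('t')(Y, Z) = Add(-2, -9) = -11)
Add(192, Mul(-1, Function('t')(-19, Function('v')(-4, 2)))) = Add(192, Mul(-1, -11)) = Add(192, 11) = 203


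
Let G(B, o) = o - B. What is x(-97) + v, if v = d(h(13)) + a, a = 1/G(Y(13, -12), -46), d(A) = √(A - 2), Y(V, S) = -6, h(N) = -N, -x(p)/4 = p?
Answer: 15519/40 + I*√15 ≈ 387.98 + 3.873*I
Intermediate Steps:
x(p) = -4*p
d(A) = √(-2 + A)
a = -1/40 (a = 1/(-46 - 1*(-6)) = 1/(-46 + 6) = 1/(-40) = -1/40 ≈ -0.025000)
v = -1/40 + I*√15 (v = √(-2 - 1*13) - 1/40 = √(-2 - 13) - 1/40 = √(-15) - 1/40 = I*√15 - 1/40 = -1/40 + I*√15 ≈ -0.025 + 3.873*I)
x(-97) + v = -4*(-97) + (-1/40 + I*√15) = 388 + (-1/40 + I*√15) = 15519/40 + I*√15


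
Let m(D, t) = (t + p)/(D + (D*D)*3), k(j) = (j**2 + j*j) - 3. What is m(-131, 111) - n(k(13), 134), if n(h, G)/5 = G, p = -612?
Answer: -34406341/51352 ≈ -670.01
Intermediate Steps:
k(j) = -3 + 2*j**2 (k(j) = (j**2 + j**2) - 3 = 2*j**2 - 3 = -3 + 2*j**2)
n(h, G) = 5*G
m(D, t) = (-612 + t)/(D + 3*D**2) (m(D, t) = (t - 612)/(D + (D*D)*3) = (-612 + t)/(D + D**2*3) = (-612 + t)/(D + 3*D**2))
m(-131, 111) - n(k(13), 134) = (-612 + 111)/((-131)*(1 + 3*(-131))) - 5*134 = -1/131*(-501)/(1 - 393) - 1*670 = -1/131*(-501)/(-392) - 670 = -1/131*(-1/392)*(-501) - 670 = -501/51352 - 670 = -34406341/51352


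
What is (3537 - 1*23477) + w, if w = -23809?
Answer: -43749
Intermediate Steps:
(3537 - 1*23477) + w = (3537 - 1*23477) - 23809 = (3537 - 23477) - 23809 = -19940 - 23809 = -43749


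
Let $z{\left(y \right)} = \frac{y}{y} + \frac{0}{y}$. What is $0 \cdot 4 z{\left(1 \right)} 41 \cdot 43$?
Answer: $0$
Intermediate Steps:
$z{\left(y \right)} = 1$ ($z{\left(y \right)} = 1 + 0 = 1$)
$0 \cdot 4 z{\left(1 \right)} 41 \cdot 43 = 0 \cdot 4 \cdot 1 \cdot 41 \cdot 43 = 0 \cdot 1 \cdot 41 \cdot 43 = 0 \cdot 41 \cdot 43 = 0 \cdot 43 = 0$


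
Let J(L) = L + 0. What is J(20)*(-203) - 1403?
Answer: -5463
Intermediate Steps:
J(L) = L
J(20)*(-203) - 1403 = 20*(-203) - 1403 = -4060 - 1403 = -5463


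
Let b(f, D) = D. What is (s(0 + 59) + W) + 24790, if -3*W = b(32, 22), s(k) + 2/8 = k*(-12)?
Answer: 288893/12 ≈ 24074.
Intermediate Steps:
s(k) = -¼ - 12*k (s(k) = -¼ + k*(-12) = -¼ - 12*k)
W = -22/3 (W = -⅓*22 = -22/3 ≈ -7.3333)
(s(0 + 59) + W) + 24790 = ((-¼ - 12*(0 + 59)) - 22/3) + 24790 = ((-¼ - 12*59) - 22/3) + 24790 = ((-¼ - 708) - 22/3) + 24790 = (-2833/4 - 22/3) + 24790 = -8587/12 + 24790 = 288893/12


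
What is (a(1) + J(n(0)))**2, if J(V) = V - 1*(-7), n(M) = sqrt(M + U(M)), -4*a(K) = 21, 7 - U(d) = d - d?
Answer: 161/16 + 7*sqrt(7)/2 ≈ 19.323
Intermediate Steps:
U(d) = 7 (U(d) = 7 - (d - d) = 7 - 1*0 = 7 + 0 = 7)
a(K) = -21/4 (a(K) = -1/4*21 = -21/4)
n(M) = sqrt(7 + M) (n(M) = sqrt(M + 7) = sqrt(7 + M))
J(V) = 7 + V (J(V) = V + 7 = 7 + V)
(a(1) + J(n(0)))**2 = (-21/4 + (7 + sqrt(7 + 0)))**2 = (-21/4 + (7 + sqrt(7)))**2 = (7/4 + sqrt(7))**2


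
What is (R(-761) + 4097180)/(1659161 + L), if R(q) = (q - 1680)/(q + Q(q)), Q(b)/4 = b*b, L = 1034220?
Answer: 9487933958699/6237124329463 ≈ 1.5212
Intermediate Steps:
Q(b) = 4*b**2 (Q(b) = 4*(b*b) = 4*b**2)
R(q) = (-1680 + q)/(q + 4*q**2) (R(q) = (q - 1680)/(q + 4*q**2) = (-1680 + q)/(q + 4*q**2))
(R(-761) + 4097180)/(1659161 + L) = ((-1680 - 761)/((-761)*(1 + 4*(-761))) + 4097180)/(1659161 + 1034220) = (-1/761*(-2441)/(1 - 3044) + 4097180)/2693381 = (-1/761*(-2441)/(-3043) + 4097180)*(1/2693381) = (-1/761*(-1/3043)*(-2441) + 4097180)*(1/2693381) = (-2441/2315723 + 4097180)*(1/2693381) = (9487933958699/2315723)*(1/2693381) = 9487933958699/6237124329463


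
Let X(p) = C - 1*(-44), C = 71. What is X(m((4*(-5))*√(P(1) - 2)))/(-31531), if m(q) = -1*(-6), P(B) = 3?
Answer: -115/31531 ≈ -0.0036472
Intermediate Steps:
m(q) = 6
X(p) = 115 (X(p) = 71 - 1*(-44) = 71 + 44 = 115)
X(m((4*(-5))*√(P(1) - 2)))/(-31531) = 115/(-31531) = 115*(-1/31531) = -115/31531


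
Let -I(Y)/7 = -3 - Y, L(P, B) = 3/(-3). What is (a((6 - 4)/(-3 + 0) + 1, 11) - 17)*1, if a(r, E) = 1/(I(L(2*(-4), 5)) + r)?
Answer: -728/43 ≈ -16.930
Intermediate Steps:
L(P, B) = -1 (L(P, B) = 3*(-⅓) = -1)
I(Y) = 21 + 7*Y (I(Y) = -7*(-3 - Y) = 21 + 7*Y)
a(r, E) = 1/(14 + r) (a(r, E) = 1/((21 + 7*(-1)) + r) = 1/((21 - 7) + r) = 1/(14 + r))
(a((6 - 4)/(-3 + 0) + 1, 11) - 17)*1 = (1/(14 + ((6 - 4)/(-3 + 0) + 1)) - 17)*1 = (1/(14 + (2/(-3) + 1)) - 17)*1 = (1/(14 + (2*(-⅓) + 1)) - 17)*1 = (1/(14 + (-⅔ + 1)) - 17)*1 = (1/(14 + ⅓) - 17)*1 = (1/(43/3) - 17)*1 = (3/43 - 17)*1 = -728/43*1 = -728/43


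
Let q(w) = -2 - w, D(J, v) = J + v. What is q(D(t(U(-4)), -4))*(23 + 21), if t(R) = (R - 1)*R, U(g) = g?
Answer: -792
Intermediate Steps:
t(R) = R*(-1 + R) (t(R) = (-1 + R)*R = R*(-1 + R))
q(D(t(U(-4)), -4))*(23 + 21) = (-2 - (-4*(-1 - 4) - 4))*(23 + 21) = (-2 - (-4*(-5) - 4))*44 = (-2 - (20 - 4))*44 = (-2 - 1*16)*44 = (-2 - 16)*44 = -18*44 = -792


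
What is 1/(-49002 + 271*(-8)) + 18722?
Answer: 958004739/51170 ≈ 18722.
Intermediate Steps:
1/(-49002 + 271*(-8)) + 18722 = 1/(-49002 - 2168) + 18722 = 1/(-51170) + 18722 = -1/51170 + 18722 = 958004739/51170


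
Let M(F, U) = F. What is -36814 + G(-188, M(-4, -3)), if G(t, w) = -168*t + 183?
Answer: -5047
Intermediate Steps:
G(t, w) = 183 - 168*t
-36814 + G(-188, M(-4, -3)) = -36814 + (183 - 168*(-188)) = -36814 + (183 + 31584) = -36814 + 31767 = -5047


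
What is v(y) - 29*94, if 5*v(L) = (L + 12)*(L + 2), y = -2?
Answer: -2726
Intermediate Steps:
v(L) = (2 + L)*(12 + L)/5 (v(L) = ((L + 12)*(L + 2))/5 = ((12 + L)*(2 + L))/5 = ((2 + L)*(12 + L))/5 = (2 + L)*(12 + L)/5)
v(y) - 29*94 = (24/5 + (1/5)*(-2)**2 + (14/5)*(-2)) - 29*94 = (24/5 + (1/5)*4 - 28/5) - 2726 = (24/5 + 4/5 - 28/5) - 2726 = 0 - 2726 = -2726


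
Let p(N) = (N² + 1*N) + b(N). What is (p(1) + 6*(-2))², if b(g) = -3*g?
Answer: 169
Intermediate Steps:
p(N) = N² - 2*N (p(N) = (N² + 1*N) - 3*N = (N² + N) - 3*N = (N + N²) - 3*N = N² - 2*N)
(p(1) + 6*(-2))² = (1*(-2 + 1) + 6*(-2))² = (1*(-1) - 12)² = (-1 - 12)² = (-13)² = 169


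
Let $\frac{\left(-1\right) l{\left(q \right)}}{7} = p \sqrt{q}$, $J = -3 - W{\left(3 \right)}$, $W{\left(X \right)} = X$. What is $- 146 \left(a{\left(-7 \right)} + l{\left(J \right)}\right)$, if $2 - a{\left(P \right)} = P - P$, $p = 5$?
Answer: $-292 + 5110 i \sqrt{6} \approx -292.0 + 12517.0 i$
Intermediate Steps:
$a{\left(P \right)} = 2$ ($a{\left(P \right)} = 2 - \left(P - P\right) = 2 - 0 = 2 + 0 = 2$)
$J = -6$ ($J = -3 - 3 = -6$)
$l{\left(q \right)} = - 35 \sqrt{q}$ ($l{\left(q \right)} = - 7 \cdot 5 \sqrt{q} = - 35 \sqrt{q}$)
$- 146 \left(a{\left(-7 \right)} + l{\left(J \right)}\right) = - 146 \left(2 - 35 \sqrt{-6}\right) = - 146 \left(2 - 35 i \sqrt{6}\right) = -292 + 5110 i \sqrt{6}$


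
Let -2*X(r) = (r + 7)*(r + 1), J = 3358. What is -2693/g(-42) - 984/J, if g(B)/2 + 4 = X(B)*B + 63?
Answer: -34232443/101391452 ≈ -0.33763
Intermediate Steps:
X(r) = -(1 + r)*(7 + r)/2 (X(r) = -(r + 7)*(r + 1)/2 = -(7 + r)*(1 + r)/2 = -(1 + r)*(7 + r)/2)
g(B) = 118 + 2*B*(-7/2 - 4*B - B**2/2) (g(B) = -8 + 2*((-7/2 - 4*B - B**2/2)*B + 63) = -8 + 2*(B*(-7/2 - 4*B - B**2/2) + 63) = -8 + 2*(63 + B*(-7/2 - 4*B - B**2/2)) = -8 + (126 + 2*B*(-7/2 - 4*B - B**2/2)) = 118 + 2*B*(-7/2 - 4*B - B**2/2))
-2693/g(-42) - 984/J = -2693/(118 - 1*(-42)*(7 + (-42)**2 + 8*(-42))) - 984/3358 = -2693/(118 - 1*(-42)*(7 + 1764 - 336)) - 984*1/3358 = -2693/(118 - 1*(-42)*1435) - 492/1679 = -2693/(118 + 60270) - 492/1679 = -2693/60388 - 492/1679 = -34232443/101391452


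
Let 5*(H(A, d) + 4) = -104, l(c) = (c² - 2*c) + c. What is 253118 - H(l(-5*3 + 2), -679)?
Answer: 1265714/5 ≈ 2.5314e+5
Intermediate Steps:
l(c) = c² - c
H(A, d) = -124/5 (H(A, d) = -4 + (⅕)*(-104) = -4 - 104/5 = -124/5)
253118 - H(l(-5*3 + 2), -679) = 253118 - 1*(-124/5) = 253118 + 124/5 = 1265714/5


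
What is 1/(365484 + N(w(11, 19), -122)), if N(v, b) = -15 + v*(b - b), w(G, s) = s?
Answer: 1/365469 ≈ 2.7362e-6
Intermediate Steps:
N(v, b) = -15 (N(v, b) = -15 + v*0 = -15 + 0 = -15)
1/(365484 + N(w(11, 19), -122)) = 1/(365484 - 15) = 1/365469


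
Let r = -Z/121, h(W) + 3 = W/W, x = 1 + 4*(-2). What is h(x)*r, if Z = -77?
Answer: -14/11 ≈ -1.2727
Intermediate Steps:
x = -7 (x = 1 - 8 = -7)
h(W) = -2 (h(W) = -3 + W/W = -3 + 1 = -2)
r = 7/11 (r = -(-77)/121 = -1*(-7/11) = 7/11 ≈ 0.63636)
h(x)*r = -2*7/11 = -14/11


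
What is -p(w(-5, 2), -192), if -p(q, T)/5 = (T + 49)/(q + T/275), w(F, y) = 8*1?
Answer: -196625/2008 ≈ -97.921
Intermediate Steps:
w(F, y) = 8
p(q, T) = -5*(49 + T)/(q + T/275) (p(q, T) = -5*(T + 49)/(q + T/275) = -5*(49 + T)/(q + T*(1/275)) = -5*(49 + T)/(q + T/275))
-p(w(-5, 2), -192) = -1375*(-49 - 1*(-192))/(-192 + 275*8) = -1375*(-49 + 192)/(-192 + 2200) = -1375*143/2008 = -1*196625/2008 = -196625/2008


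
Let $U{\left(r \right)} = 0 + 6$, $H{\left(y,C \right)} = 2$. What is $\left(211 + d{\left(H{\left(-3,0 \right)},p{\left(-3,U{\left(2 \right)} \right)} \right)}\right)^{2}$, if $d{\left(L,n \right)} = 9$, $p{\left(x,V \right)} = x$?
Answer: $48400$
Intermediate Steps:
$U{\left(r \right)} = 6$
$\left(211 + d{\left(H{\left(-3,0 \right)},p{\left(-3,U{\left(2 \right)} \right)} \right)}\right)^{2} = \left(211 + 9\right)^{2} = 220^{2} = 48400$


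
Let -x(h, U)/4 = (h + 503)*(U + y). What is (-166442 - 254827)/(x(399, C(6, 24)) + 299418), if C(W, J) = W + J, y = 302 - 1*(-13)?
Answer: 140423/315114 ≈ 0.44563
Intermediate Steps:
y = 315 (y = 302 + 13 = 315)
C(W, J) = J + W
x(h, U) = -4*(315 + U)*(503 + h) (x(h, U) = -4*(h + 503)*(U + 315) = -4*(503 + h)*(315 + U) = -4*(315 + U)*(503 + h))
(-166442 - 254827)/(x(399, C(6, 24)) + 299418) = (-166442 - 254827)/((-633780 - 2012*(24 + 6) - 1260*399 - 4*(24 + 6)*399) + 299418) = -421269/((-633780 - 2012*30 - 502740 - 4*30*399) + 299418) = -421269/((-633780 - 60360 - 502740 - 47880) + 299418) = -421269/(-1244760 + 299418) = -421269/(-945342) = -421269*(-1/945342) = 140423/315114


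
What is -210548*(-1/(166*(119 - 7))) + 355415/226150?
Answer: 1355582647/105114520 ≈ 12.896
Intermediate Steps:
-210548*(-1/(166*(119 - 7))) + 355415/226150 = -210548/((-166*112)) + 355415*(1/226150) = -210548/(-18592) + 71083/45230 = -210548*(-1/18592) + 71083/45230 = 52637/4648 + 71083/45230 = 1355582647/105114520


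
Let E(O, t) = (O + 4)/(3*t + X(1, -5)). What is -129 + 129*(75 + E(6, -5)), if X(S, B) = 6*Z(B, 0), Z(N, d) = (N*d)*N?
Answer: 9460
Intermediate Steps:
Z(N, d) = d*N²
X(S, B) = 0 (X(S, B) = 6*(0*B²) = 6*0 = 0)
E(O, t) = (4 + O)/(3*t) (E(O, t) = (O + 4)/(3*t + 0) = (4 + O)/((3*t)) = (4 + O)*(1/(3*t)) = (4 + O)/(3*t))
-129 + 129*(75 + E(6, -5)) = -129 + 129*(75 + (⅓)*(4 + 6)/(-5)) = -129 + 129*(75 + (⅓)*(-⅕)*10) = -129 + 129*(75 - ⅔) = -129 + 129*(223/3) = -129 + 9589 = 9460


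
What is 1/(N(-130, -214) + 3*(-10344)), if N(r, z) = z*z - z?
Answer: 1/14978 ≈ 6.6765e-5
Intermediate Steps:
N(r, z) = z² - z
1/(N(-130, -214) + 3*(-10344)) = 1/(-214*(-1 - 214) + 3*(-10344)) = 1/(-214*(-215) - 31032) = 1/(46010 - 31032) = 1/14978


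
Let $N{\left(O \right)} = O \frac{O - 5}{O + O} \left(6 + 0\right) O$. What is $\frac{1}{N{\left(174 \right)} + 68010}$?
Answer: $\frac{1}{156228} \approx 6.4009 \cdot 10^{-6}$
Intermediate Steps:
$N{\left(O \right)} = O \left(-15 + 3 O\right)$ ($N{\left(O \right)} = O \frac{-5 + O}{2 O} 6 O = O \frac{3 \left(-5 + O\right)}{O} O = \left(-15 + 3 O\right) O = O \left(-15 + 3 O\right)$)
$\frac{1}{N{\left(174 \right)} + 68010} = \frac{1}{3 \cdot 174 \left(-5 + 174\right) + 68010} = \frac{1}{3 \cdot 174 \cdot 169 + 68010} = \frac{1}{88218 + 68010} = \frac{1}{156228}$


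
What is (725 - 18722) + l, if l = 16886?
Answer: -1111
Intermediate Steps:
(725 - 18722) + l = (725 - 18722) + 16886 = -17997 + 16886 = -1111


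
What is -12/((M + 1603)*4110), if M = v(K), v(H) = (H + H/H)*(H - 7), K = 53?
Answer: -2/2799595 ≈ -7.1439e-7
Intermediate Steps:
v(H) = (1 + H)*(-7 + H) (v(H) = (H + 1)*(-7 + H) = (1 + H)*(-7 + H))
M = 2484 (M = -7 + 53² - 6*53 = -7 + 2809 - 318 = 2484)
-12/((M + 1603)*4110) = -12/((2484 + 1603)*4110) = -12/(4087*4110) = -12*1/16797570 = -2/2799595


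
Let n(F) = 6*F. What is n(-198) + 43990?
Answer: 42802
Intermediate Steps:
n(-198) + 43990 = 6*(-198) + 43990 = -1188 + 43990 = 42802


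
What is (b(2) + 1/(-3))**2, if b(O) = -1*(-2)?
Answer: 25/9 ≈ 2.7778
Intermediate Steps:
b(O) = 2
(b(2) + 1/(-3))**2 = (2 + 1/(-3))**2 = (2 - 1/3)**2 = (5/3)**2 = 25/9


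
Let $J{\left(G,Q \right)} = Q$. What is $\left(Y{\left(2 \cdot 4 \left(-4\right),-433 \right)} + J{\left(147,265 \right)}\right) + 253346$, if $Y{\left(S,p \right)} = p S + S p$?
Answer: $281323$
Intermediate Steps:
$Y{\left(S,p \right)} = 2 S p$ ($Y{\left(S,p \right)} = S p + S p = 2 S p$)
$\left(Y{\left(2 \cdot 4 \left(-4\right),-433 \right)} + J{\left(147,265 \right)}\right) + 253346 = \left(2 \cdot 2 \cdot 4 \left(-4\right) \left(-433\right) + 265\right) + 253346 = \left(2 \cdot 8 \left(-4\right) \left(-433\right) + 265\right) + 253346 = \left(2 \left(-32\right) \left(-433\right) + 265\right) + 253346 = \left(27712 + 265\right) + 253346 = 27977 + 253346 = 281323$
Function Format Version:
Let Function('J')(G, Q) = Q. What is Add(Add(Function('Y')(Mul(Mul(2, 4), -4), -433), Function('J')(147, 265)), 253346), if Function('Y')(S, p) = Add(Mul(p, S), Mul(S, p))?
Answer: 281323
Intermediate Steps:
Function('Y')(S, p) = Mul(2, S, p) (Function('Y')(S, p) = Add(Mul(S, p), Mul(S, p)) = Mul(2, S, p))
Add(Add(Function('Y')(Mul(Mul(2, 4), -4), -433), Function('J')(147, 265)), 253346) = Add(Add(Mul(2, Mul(Mul(2, 4), -4), -433), 265), 253346) = Add(Add(Mul(2, Mul(8, -4), -433), 265), 253346) = Add(Add(Mul(2, -32, -433), 265), 253346) = Add(Add(27712, 265), 253346) = Add(27977, 253346) = 281323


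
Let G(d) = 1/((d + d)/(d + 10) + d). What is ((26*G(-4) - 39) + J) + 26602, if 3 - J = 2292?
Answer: 194153/8 ≈ 24269.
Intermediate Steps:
J = -2289 (J = 3 - 1*2292 = 3 - 2292 = -2289)
G(d) = 1/(d + 2*d/(10 + d)) (G(d) = 1/((2*d)/(10 + d) + d) = 1/(2*d/(10 + d) + d) = 1/(d + 2*d/(10 + d)))
((26*G(-4) - 39) + J) + 26602 = ((26*((10 - 4)/((-4)*(12 - 4))) - 39) - 2289) + 26602 = ((26*(-¼*6/8) - 39) - 2289) + 26602 = ((26*(-¼*⅛*6) - 39) - 2289) + 26602 = ((26*(-3/16) - 39) - 2289) + 26602 = ((-39/8 - 39) - 2289) + 26602 = (-351/8 - 2289) + 26602 = -18663/8 + 26602 = 194153/8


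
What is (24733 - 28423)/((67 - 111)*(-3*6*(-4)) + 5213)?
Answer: -738/409 ≈ -1.8044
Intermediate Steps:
(24733 - 28423)/((67 - 111)*(-3*6*(-4)) + 5213) = -3690/(-(-792)*(-4) + 5213) = -3690/(-44*72 + 5213) = -3690/(-3168 + 5213) = -3690/2045 = -3690*1/2045 = -738/409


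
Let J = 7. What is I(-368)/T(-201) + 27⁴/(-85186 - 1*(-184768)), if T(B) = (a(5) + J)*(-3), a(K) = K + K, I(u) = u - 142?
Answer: 509087/33194 ≈ 15.337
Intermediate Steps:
I(u) = -142 + u
a(K) = 2*K
T(B) = -51 (T(B) = (2*5 + 7)*(-3) = (10 + 7)*(-3) = 17*(-3) = -51)
I(-368)/T(-201) + 27⁴/(-85186 - 1*(-184768)) = (-142 - 368)/(-51) + 27⁴/(-85186 - 1*(-184768)) = -510*(-1/51) + 531441/(-85186 + 184768) = 10 + 531441/99582 = 10 + 531441*(1/99582) = 10 + 177147/33194 = 509087/33194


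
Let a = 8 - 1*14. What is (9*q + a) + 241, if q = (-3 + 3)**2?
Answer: 235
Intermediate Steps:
a = -6 (a = 8 - 14 = -6)
q = 0 (q = 0**2 = 0)
(9*q + a) + 241 = (9*0 - 6) + 241 = (0 - 6) + 241 = -6 + 241 = 235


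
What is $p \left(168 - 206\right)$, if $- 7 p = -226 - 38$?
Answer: $- \frac{10032}{7} \approx -1433.1$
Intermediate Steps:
$p = \frac{264}{7}$ ($p = - \frac{-226 - 38}{7} = \left(- \frac{1}{7}\right) \left(-264\right) = \frac{264}{7} \approx 37.714$)
$p \left(168 - 206\right) = \frac{264 \left(168 - 206\right)}{7} = \frac{264}{7} \left(-38\right) = - \frac{10032}{7}$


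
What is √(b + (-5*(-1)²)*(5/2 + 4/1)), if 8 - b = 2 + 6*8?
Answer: I*√298/2 ≈ 8.6313*I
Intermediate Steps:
b = -42 (b = 8 - (2 + 6*8) = 8 - (2 + 48) = 8 - 1*50 = 8 - 50 = -42)
√(b + (-5*(-1)²)*(5/2 + 4/1)) = √(-42 + (-5*(-1)²)*(5/2 + 4/1)) = √(-42 + (-5*1)*(5*(½) + 4*1)) = √(-42 - 5*(5/2 + 4)) = √(-42 - 5*13/2) = √(-42 - 65/2) = √(-149/2) = I*√298/2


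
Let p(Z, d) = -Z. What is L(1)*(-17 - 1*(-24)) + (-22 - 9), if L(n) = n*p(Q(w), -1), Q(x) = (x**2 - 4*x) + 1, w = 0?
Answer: -38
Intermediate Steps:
Q(x) = 1 + x**2 - 4*x
L(n) = -n (L(n) = n*(-(1 + 0**2 - 4*0)) = n*(-(1 + 0 + 0)) = n*(-1*1) = n*(-1) = -n)
L(1)*(-17 - 1*(-24)) + (-22 - 9) = (-1*1)*(-17 - 1*(-24)) + (-22 - 9) = -(-17 + 24) - 31 = -1*7 - 31 = -7 - 31 = -38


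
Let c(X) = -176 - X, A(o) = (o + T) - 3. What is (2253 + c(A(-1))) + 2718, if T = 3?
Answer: 4796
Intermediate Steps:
A(o) = o (A(o) = (o + 3) - 3 = (3 + o) - 3 = o)
(2253 + c(A(-1))) + 2718 = (2253 + (-176 - 1*(-1))) + 2718 = (2253 + (-176 + 1)) + 2718 = (2253 - 175) + 2718 = 2078 + 2718 = 4796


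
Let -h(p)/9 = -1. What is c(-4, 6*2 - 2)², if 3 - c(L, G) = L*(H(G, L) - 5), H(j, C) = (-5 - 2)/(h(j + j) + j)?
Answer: 123201/361 ≈ 341.28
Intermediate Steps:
h(p) = 9 (h(p) = -9*(-1) = 9)
H(j, C) = -7/(9 + j) (H(j, C) = (-5 - 2)/(9 + j) = -7/(9 + j))
c(L, G) = 3 - L*(-5 - 7/(9 + G)) (c(L, G) = 3 - L*(-7/(9 + G) - 5) = 3 - L*(-5 - 7/(9 + G)))
c(-4, 6*2 - 2)² = ((7*(-4) + (3 + 5*(-4))*(9 + (6*2 - 2)))/(9 + (6*2 - 2)))² = ((-28 + (3 - 20)*(9 + (12 - 2)))/(9 + (12 - 2)))² = ((-28 - 17*(9 + 10))/(9 + 10))² = ((-28 - 17*19)/19)² = ((-28 - 323)/19)² = ((1/19)*(-351))² = (-351/19)² = 123201/361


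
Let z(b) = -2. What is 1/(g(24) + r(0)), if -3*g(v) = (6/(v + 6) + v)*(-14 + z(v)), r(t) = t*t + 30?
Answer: 15/2386 ≈ 0.0062867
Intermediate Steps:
r(t) = 30 + t² (r(t) = t² + 30 = 30 + t²)
g(v) = 32/(6 + v) + 16*v/3 (g(v) = -(6/(v + 6) + v)*(-14 - 2)/3 = -(6/(6 + v) + v)*(-16)/3 = -(v + 6/(6 + v))*(-16)/3 = -(-96/(6 + v) - 16*v)/3 = 32/(6 + v) + 16*v/3)
1/(g(24) + r(0)) = 1/(16*(6 + 24² + 6*24)/(3*(6 + 24)) + (30 + 0²)) = 1/((16/3)*(6 + 576 + 144)/30 + (30 + 0)) = 1/((16/3)*(1/30)*726 + 30) = 1/(1936/15 + 30) = 1/(2386/15) = 15/2386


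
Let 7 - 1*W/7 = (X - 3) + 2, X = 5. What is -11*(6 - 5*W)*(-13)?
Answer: -14157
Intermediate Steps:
W = 21 (W = 49 - 7*((5 - 3) + 2) = 49 - 7*(2 + 2) = 49 - 7*4 = 49 - 28 = 21)
-11*(6 - 5*W)*(-13) = -11*(6 - 5*21)*(-13) = -11*(6 - 105)*(-13) = -11*(-99)*(-13) = 1089*(-13) = -14157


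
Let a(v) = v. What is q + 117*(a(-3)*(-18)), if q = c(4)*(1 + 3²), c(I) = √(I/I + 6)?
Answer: 6318 + 10*√7 ≈ 6344.5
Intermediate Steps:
c(I) = √7 (c(I) = √(1 + 6) = √7)
q = 10*√7 (q = √7*(1 + 3²) = √7*(1 + 9) = √7*10 = 10*√7 ≈ 26.458)
q + 117*(a(-3)*(-18)) = 10*√7 + 117*(-3*(-18)) = 10*√7 + 117*54 = 10*√7 + 6318 = 6318 + 10*√7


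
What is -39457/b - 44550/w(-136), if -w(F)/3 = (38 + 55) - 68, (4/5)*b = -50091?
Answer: 148928098/250455 ≈ 594.63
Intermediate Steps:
b = -250455/4 (b = (5/4)*(-50091) = -250455/4 ≈ -62614.)
w(F) = -75 (w(F) = -3*((38 + 55) - 68) = -3*(93 - 68) = -3*25 = -75)
-39457/b - 44550/w(-136) = -39457/(-250455/4) - 44550/(-75) = -39457*(-4/250455) - 44550*(-1/75) = 157828/250455 + 594 = 148928098/250455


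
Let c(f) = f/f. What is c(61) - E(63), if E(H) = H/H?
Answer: 0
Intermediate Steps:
E(H) = 1
c(f) = 1
c(61) - E(63) = 1 - 1*1 = 1 - 1 = 0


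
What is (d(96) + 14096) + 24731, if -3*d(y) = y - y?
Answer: 38827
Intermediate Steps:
d(y) = 0 (d(y) = -(y - y)/3 = -⅓*0 = 0)
(d(96) + 14096) + 24731 = (0 + 14096) + 24731 = 14096 + 24731 = 38827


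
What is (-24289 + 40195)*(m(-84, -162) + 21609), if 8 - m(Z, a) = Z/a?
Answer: 3094485790/9 ≈ 3.4383e+8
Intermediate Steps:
m(Z, a) = 8 - Z/a
(-24289 + 40195)*(m(-84, -162) + 21609) = (-24289 + 40195)*((8 - 1*(-84)/(-162)) + 21609) = 15906*((8 - 1*(-84)*(-1/162)) + 21609) = 15906*((8 - 14/27) + 21609) = 15906*(202/27 + 21609) = 15906*(583645/27) = 3094485790/9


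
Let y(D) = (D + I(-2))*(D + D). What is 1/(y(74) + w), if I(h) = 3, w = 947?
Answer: 1/12343 ≈ 8.1018e-5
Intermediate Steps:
y(D) = 2*D*(3 + D) (y(D) = (D + 3)*(D + D) = (3 + D)*(2*D) = 2*D*(3 + D))
1/(y(74) + w) = 1/(2*74*(3 + 74) + 947) = 1/(2*74*77 + 947) = 1/(11396 + 947) = 1/12343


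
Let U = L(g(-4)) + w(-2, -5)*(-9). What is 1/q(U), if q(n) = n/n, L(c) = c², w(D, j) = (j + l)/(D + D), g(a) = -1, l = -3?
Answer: 1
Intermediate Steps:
w(D, j) = (-3 + j)/(2*D) (w(D, j) = (j - 3)/(D + D) = (-3 + j)/((2*D)) = (-3 + j)*(1/(2*D)) = (-3 + j)/(2*D))
U = -17 (U = (-1)² + ((½)*(-3 - 5)/(-2))*(-9) = 1 + ((½)*(-½)*(-8))*(-9) = 1 + 2*(-9) = 1 - 18 = -17)
q(n) = 1
1/q(U) = 1/1 = 1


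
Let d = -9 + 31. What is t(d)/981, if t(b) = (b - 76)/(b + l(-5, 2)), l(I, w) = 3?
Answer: -6/2725 ≈ -0.0022018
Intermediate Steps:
d = 22
t(b) = (-76 + b)/(3 + b) (t(b) = (b - 76)/(b + 3) = (-76 + b)/(3 + b))
t(d)/981 = ((-76 + 22)/(3 + 22))/981 = (-54/25)*(1/981) = ((1/25)*(-54))*(1/981) = -54/25*1/981 = -6/2725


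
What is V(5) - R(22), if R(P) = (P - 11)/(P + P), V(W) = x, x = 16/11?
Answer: 53/44 ≈ 1.2045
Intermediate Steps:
x = 16/11 (x = 16*(1/11) = 16/11 ≈ 1.4545)
V(W) = 16/11
R(P) = (-11 + P)/(2*P) (R(P) = (-11 + P)/((2*P)) = (-11 + P)*(1/(2*P)) = (-11 + P)/(2*P))
V(5) - R(22) = 16/11 - (-11 + 22)/(2*22) = 16/11 - 11/(2*22) = 16/11 - 1*1/4 = 16/11 - 1/4 = 53/44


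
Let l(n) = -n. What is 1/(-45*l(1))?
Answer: 1/45 ≈ 0.022222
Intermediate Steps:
1/(-45*l(1)) = 1/(-(-45)) = 1/(-45*(-1)) = 1/45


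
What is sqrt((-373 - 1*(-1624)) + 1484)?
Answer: sqrt(2735) ≈ 52.297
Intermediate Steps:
sqrt((-373 - 1*(-1624)) + 1484) = sqrt((-373 + 1624) + 1484) = sqrt(1251 + 1484) = sqrt(2735)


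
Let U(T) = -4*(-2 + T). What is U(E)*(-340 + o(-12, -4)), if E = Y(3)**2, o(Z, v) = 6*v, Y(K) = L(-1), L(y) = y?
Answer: -1456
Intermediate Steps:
Y(K) = -1
E = 1 (E = (-1)**2 = 1)
U(T) = 8 - 4*T
U(E)*(-340 + o(-12, -4)) = (8 - 4*1)*(-340 + 6*(-4)) = (8 - 4)*(-340 - 24) = 4*(-364) = -1456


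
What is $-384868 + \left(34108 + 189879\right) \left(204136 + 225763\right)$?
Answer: $96291402445$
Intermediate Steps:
$-384868 + \left(34108 + 189879\right) \left(204136 + 225763\right) = -384868 + 223987 \cdot 429899 = -384868 + 96291787313 = 96291402445$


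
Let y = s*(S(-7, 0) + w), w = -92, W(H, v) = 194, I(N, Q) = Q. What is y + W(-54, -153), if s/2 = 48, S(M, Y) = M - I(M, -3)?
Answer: -9022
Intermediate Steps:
S(M, Y) = 3 + M (S(M, Y) = M - 1*(-3) = M + 3 = 3 + M)
s = 96 (s = 2*48 = 96)
y = -9216 (y = 96*((3 - 7) - 92) = 96*(-4 - 92) = 96*(-96) = -9216)
y + W(-54, -153) = -9216 + 194 = -9022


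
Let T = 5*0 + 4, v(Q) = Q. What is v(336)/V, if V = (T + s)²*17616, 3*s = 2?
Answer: 9/10276 ≈ 0.00087583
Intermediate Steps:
s = ⅔ (s = (⅓)*2 = ⅔ ≈ 0.66667)
T = 4 (T = 0 + 4 = 4)
V = 1150912/3 (V = (4 + ⅔)²*17616 = (14/3)²*17616 = (196/9)*17616 = 1150912/3 ≈ 3.8364e+5)
v(336)/V = 336/(1150912/3) = 336*(3/1150912) = 9/10276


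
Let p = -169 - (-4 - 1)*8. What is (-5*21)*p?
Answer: 13545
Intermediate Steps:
p = -129 (p = -169 - (-5)*8 = -169 - 1*(-40) = -169 + 40 = -129)
(-5*21)*p = -5*21*(-129) = -105*(-129) = 13545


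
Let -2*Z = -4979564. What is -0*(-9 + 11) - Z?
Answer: -2489782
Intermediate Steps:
Z = 2489782 (Z = -1/2*(-4979564) = 2489782)
-0*(-9 + 11) - Z = -0*(-9 + 11) - 1*2489782 = -0*2 - 2489782 = -209*0 - 2489782 = 0 - 2489782 = -2489782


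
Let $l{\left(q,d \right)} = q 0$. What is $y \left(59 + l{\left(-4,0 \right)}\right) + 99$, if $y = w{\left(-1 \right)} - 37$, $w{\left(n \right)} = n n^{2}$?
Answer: $-2143$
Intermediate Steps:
$w{\left(n \right)} = n^{3}$
$l{\left(q,d \right)} = 0$
$y = -38$ ($y = \left(-1\right)^{3} - 37 = -1 - 37 = -38$)
$y \left(59 + l{\left(-4,0 \right)}\right) + 99 = - 38 \left(59 + 0\right) + 99 = \left(-38\right) 59 + 99 = -2242 + 99 = -2143$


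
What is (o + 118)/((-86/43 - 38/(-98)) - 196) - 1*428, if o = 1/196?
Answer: -16600425/38732 ≈ -428.60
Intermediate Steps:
o = 1/196 ≈ 0.0051020
(o + 118)/((-86/43 - 38/(-98)) - 196) - 1*428 = (1/196 + 118)/((-86/43 - 38/(-98)) - 196) - 1*428 = 23129/(196*((-86*1/43 - 38*(-1/98)) - 196)) - 428 = 23129/(196*((-2 + 19/49) - 196)) - 428 = 23129/(196*(-79/49 - 196)) - 428 = 23129/(196*(-9683/49)) - 428 = (23129/196)*(-49/9683) - 428 = -23129/38732 - 428 = -16600425/38732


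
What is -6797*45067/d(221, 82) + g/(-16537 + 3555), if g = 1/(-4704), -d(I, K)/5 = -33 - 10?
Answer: -18706168278823657/13129475520 ≈ -1.4247e+6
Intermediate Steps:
d(I, K) = 215 (d(I, K) = -5*(-33 - 10) = -5*(-43) = 215)
g = -1/4704 ≈ -0.00021259
-6797*45067/d(221, 82) + g/(-16537 + 3555) = -6797/(215/45067) - 1/(4704*(-16537 + 3555)) = -6797/(215*(1/45067)) - 1/4704/(-12982) = -6797/215/45067 - 1/4704*(-1/12982) = -6797*45067/215 + 1/61067328 = -306320399/215 + 1/61067328 = -18706168278823657/13129475520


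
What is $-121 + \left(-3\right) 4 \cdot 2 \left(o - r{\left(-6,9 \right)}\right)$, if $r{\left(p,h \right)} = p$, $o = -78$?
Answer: $1607$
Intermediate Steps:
$-121 + \left(-3\right) 4 \cdot 2 \left(o - r{\left(-6,9 \right)}\right) = -121 + \left(-3\right) 4 \cdot 2 \left(-78 - -6\right) = -121 + \left(-12\right) 2 \left(-78 + 6\right) = -121 - -1728 = -121 + 1728 = 1607$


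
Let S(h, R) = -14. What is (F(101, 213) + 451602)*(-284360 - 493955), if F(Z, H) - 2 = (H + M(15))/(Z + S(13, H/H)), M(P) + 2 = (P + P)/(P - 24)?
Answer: -91739418545105/261 ≈ -3.5149e+11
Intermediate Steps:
M(P) = -2 + 2*P/(-24 + P) (M(P) = -2 + (P + P)/(P - 24) = -2 + (2*P)/(-24 + P) = -2 + 2*P/(-24 + P))
F(Z, H) = 2 + (-16/3 + H)/(-14 + Z) (F(Z, H) = 2 + (H + 48/(-24 + 15))/(Z - 14) = 2 + (H + 48/(-9))/(-14 + Z) = 2 + (H + 48*(-⅑))/(-14 + Z) = 2 + (H - 16/3)/(-14 + Z) = 2 + (-16/3 + H)/(-14 + Z))
(F(101, 213) + 451602)*(-284360 - 493955) = ((-100/3 + 213 + 2*101)/(-14 + 101) + 451602)*(-284360 - 493955) = ((-100/3 + 213 + 202)/87 + 451602)*(-778315) = ((1/87)*(1145/3) + 451602)*(-778315) = (1145/261 + 451602)*(-778315) = (117869267/261)*(-778315) = -91739418545105/261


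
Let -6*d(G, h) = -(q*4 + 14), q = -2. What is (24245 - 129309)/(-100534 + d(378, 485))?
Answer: 4568/4371 ≈ 1.0451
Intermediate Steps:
d(G, h) = 1 (d(G, h) = -(-1)*(-2*4 + 14)/6 = -(-1)*(-8 + 14)/6 = -(-1)*6/6 = -⅙*(-6) = 1)
(24245 - 129309)/(-100534 + d(378, 485)) = (24245 - 129309)/(-100534 + 1) = -105064/(-100533) = -105064*(-1/100533) = 4568/4371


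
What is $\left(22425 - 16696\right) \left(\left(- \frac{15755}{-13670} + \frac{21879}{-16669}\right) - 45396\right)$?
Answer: $- \frac{11852391746875207}{45573046} \approx -2.6007 \cdot 10^{8}$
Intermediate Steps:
$\left(22425 - 16696\right) \left(\left(- \frac{15755}{-13670} + \frac{21879}{-16669}\right) - 45396\right) = 5729 \left(\left(\left(-15755\right) \left(- \frac{1}{13670}\right) + 21879 \left(- \frac{1}{16669}\right)\right) - 45396\right) = 5729 \left(\left(\frac{3151}{2734} - \frac{21879}{16669}\right) - 45396\right) = 5729 \left(- \frac{7293167}{45573046} - 45396\right) = 5729 \left(- \frac{2068841289383}{45573046}\right) = - \frac{11852391746875207}{45573046}$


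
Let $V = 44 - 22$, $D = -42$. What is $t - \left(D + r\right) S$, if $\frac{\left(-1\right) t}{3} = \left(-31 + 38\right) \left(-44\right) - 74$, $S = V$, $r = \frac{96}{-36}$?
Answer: $\frac{6386}{3} \approx 2128.7$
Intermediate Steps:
$r = - \frac{8}{3}$ ($r = 96 \left(- \frac{1}{36}\right) = - \frac{8}{3} \approx -2.6667$)
$V = 22$
$S = 22$
$t = 1146$ ($t = - 3 \left(\left(-31 + 38\right) \left(-44\right) - 74\right) = - 3 \left(7 \left(-44\right) - 74\right) = - 3 \left(-308 - 74\right) = \left(-3\right) \left(-382\right) = 1146$)
$t - \left(D + r\right) S = 1146 - \left(-42 - \frac{8}{3}\right) 22 = 1146 - \left(- \frac{134}{3}\right) 22 = 1146 - - \frac{2948}{3} = 1146 + \frac{2948}{3} = \frac{6386}{3}$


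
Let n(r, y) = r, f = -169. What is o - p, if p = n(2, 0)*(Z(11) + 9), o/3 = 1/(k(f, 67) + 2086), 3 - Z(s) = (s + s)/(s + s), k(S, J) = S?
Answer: -14057/639 ≈ -21.998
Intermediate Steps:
Z(s) = 2 (Z(s) = 3 - (s + s)/(s + s) = 3 - 2*s/(2*s) = 3 - 2*s*1/(2*s) = 3 - 1*1 = 3 - 1 = 2)
o = 1/639 (o = 3/(-169 + 2086) = 3/1917 = 3*(1/1917) = 1/639 ≈ 0.0015649)
p = 22 (p = 2*(2 + 9) = 2*11 = 22)
o - p = 1/639 - 1*22 = 1/639 - 22 = -14057/639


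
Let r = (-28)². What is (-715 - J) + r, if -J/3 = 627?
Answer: 1950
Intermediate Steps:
J = -1881 (J = -3*627 = -1881)
r = 784
(-715 - J) + r = (-715 - 1*(-1881)) + 784 = (-715 + 1881) + 784 = 1166 + 784 = 1950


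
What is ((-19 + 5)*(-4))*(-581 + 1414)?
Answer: 46648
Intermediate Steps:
((-19 + 5)*(-4))*(-581 + 1414) = -14*(-4)*833 = 56*833 = 46648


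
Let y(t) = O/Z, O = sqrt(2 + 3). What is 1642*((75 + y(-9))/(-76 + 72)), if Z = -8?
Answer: -61575/2 + 821*sqrt(5)/16 ≈ -30673.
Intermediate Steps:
O = sqrt(5) ≈ 2.2361
y(t) = -sqrt(5)/8 (y(t) = sqrt(5)/(-8) = sqrt(5)*(-1/8) = -sqrt(5)/8)
1642*((75 + y(-9))/(-76 + 72)) = 1642*((75 - sqrt(5)/8)/(-76 + 72)) = 1642*((75 - sqrt(5)/8)/(-4)) = 1642*((75 - sqrt(5)/8)*(-1/4)) = 1642*(-75/4 + sqrt(5)/32) = -61575/2 + 821*sqrt(5)/16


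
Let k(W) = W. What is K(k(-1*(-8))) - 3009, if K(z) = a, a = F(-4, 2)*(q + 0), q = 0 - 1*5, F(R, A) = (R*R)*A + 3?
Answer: -3184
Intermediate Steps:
F(R, A) = 3 + A*R² (F(R, A) = R²*A + 3 = A*R² + 3 = 3 + A*R²)
q = -5 (q = 0 - 5 = -5)
a = -175 (a = (3 + 2*(-4)²)*(-5 + 0) = (3 + 2*16)*(-5) = (3 + 32)*(-5) = 35*(-5) = -175)
K(z) = -175
K(k(-1*(-8))) - 3009 = -175 - 3009 = -3184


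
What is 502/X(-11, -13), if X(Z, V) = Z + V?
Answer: -251/12 ≈ -20.917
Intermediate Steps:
X(Z, V) = V + Z
502/X(-11, -13) = 502/(-13 - 11) = 502/(-24) = 502*(-1/24) = -251/12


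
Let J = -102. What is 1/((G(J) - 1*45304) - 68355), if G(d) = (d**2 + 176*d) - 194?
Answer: -1/121401 ≈ -8.2372e-6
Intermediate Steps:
G(d) = -194 + d**2 + 176*d
1/((G(J) - 1*45304) - 68355) = 1/(((-194 + (-102)**2 + 176*(-102)) - 1*45304) - 68355) = 1/(((-194 + 10404 - 17952) - 45304) - 68355) = 1/((-7742 - 45304) - 68355) = 1/(-53046 - 68355) = 1/(-121401) = -1/121401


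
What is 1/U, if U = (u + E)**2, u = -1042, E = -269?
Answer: 1/1718721 ≈ 5.8183e-7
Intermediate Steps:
U = 1718721 (U = (-1042 - 269)**2 = (-1311)**2 = 1718721)
1/U = 1/1718721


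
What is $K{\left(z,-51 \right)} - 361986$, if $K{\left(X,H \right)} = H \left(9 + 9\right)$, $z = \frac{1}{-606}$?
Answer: $-362904$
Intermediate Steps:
$z = - \frac{1}{606} \approx -0.0016502$
$K{\left(X,H \right)} = 18 H$ ($K{\left(X,H \right)} = H 18 = 18 H$)
$K{\left(z,-51 \right)} - 361986 = 18 \left(-51\right) - 361986 = -918 - 361986 = -362904$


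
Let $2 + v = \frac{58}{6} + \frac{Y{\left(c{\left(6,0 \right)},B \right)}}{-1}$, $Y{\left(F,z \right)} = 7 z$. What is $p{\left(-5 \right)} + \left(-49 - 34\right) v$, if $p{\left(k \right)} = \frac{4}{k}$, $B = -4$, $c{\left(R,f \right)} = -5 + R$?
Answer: $- \frac{44417}{15} \approx -2961.1$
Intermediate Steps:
$v = \frac{107}{3}$ ($v = -2 + \left(\frac{58}{6} + \frac{7 \left(-4\right)}{-1}\right) = -2 + \left(58 \cdot \frac{1}{6} - -28\right) = -2 + \left(\frac{29}{3} + 28\right) = -2 + \frac{113}{3} = \frac{107}{3} \approx 35.667$)
$p{\left(-5 \right)} + \left(-49 - 34\right) v = \frac{4}{-5} + \left(-49 - 34\right) \frac{107}{3} = 4 \left(- \frac{1}{5}\right) - \frac{8881}{3} = - \frac{4}{5} - \frac{8881}{3} = - \frac{44417}{15}$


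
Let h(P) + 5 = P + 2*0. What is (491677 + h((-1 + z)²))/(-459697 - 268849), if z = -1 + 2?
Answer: -245836/364273 ≈ -0.67487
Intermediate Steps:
z = 1
h(P) = -5 + P (h(P) = -5 + (P + 2*0) = -5 + (P + 0) = -5 + P)
(491677 + h((-1 + z)²))/(-459697 - 268849) = (491677 + (-5 + (-1 + 1)²))/(-459697 - 268849) = (491677 + (-5 + 0²))/(-728546) = (491677 + (-5 + 0))*(-1/728546) = (491677 - 5)*(-1/728546) = 491672*(-1/728546) = -245836/364273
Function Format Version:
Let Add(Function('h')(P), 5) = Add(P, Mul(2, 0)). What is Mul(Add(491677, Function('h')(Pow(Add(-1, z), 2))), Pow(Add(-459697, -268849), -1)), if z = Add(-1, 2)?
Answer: Rational(-245836, 364273) ≈ -0.67487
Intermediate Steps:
z = 1
Function('h')(P) = Add(-5, P) (Function('h')(P) = Add(-5, Add(P, Mul(2, 0))) = Add(-5, Add(P, 0)) = Add(-5, P))
Mul(Add(491677, Function('h')(Pow(Add(-1, z), 2))), Pow(Add(-459697, -268849), -1)) = Mul(Add(491677, Add(-5, Pow(Add(-1, 1), 2))), Pow(Add(-459697, -268849), -1)) = Mul(Add(491677, Add(-5, Pow(0, 2))), Pow(-728546, -1)) = Mul(Add(491677, Add(-5, 0)), Rational(-1, 728546)) = Mul(Add(491677, -5), Rational(-1, 728546)) = Mul(491672, Rational(-1, 728546)) = Rational(-245836, 364273)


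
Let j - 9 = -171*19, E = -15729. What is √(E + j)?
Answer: I*√18969 ≈ 137.73*I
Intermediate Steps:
j = -3240 (j = 9 - 171*19 = 9 - 3249 = -3240)
√(E + j) = √(-15729 - 3240) = √(-18969) = I*√18969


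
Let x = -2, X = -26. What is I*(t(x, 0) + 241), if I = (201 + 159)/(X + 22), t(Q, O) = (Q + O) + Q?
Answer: -21330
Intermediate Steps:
t(Q, O) = O + 2*Q (t(Q, O) = (O + Q) + Q = O + 2*Q)
I = -90 (I = (201 + 159)/(-26 + 22) = 360/(-4) = 360*(-1/4) = -90)
I*(t(x, 0) + 241) = -90*((0 + 2*(-2)) + 241) = -90*((0 - 4) + 241) = -90*(-4 + 241) = -90*237 = -21330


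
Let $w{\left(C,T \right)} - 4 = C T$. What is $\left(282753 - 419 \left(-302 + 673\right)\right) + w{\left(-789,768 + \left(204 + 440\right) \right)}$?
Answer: $-986760$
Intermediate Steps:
$w{\left(C,T \right)} = 4 + C T$
$\left(282753 - 419 \left(-302 + 673\right)\right) + w{\left(-789,768 + \left(204 + 440\right) \right)} = \left(282753 - 419 \left(-302 + 673\right)\right) + \left(4 - 789 \left(768 + \left(204 + 440\right)\right)\right) = \left(282753 - 155449\right) + \left(4 - 789 \left(768 + 644\right)\right) = \left(282753 - 155449\right) + \left(4 - 1114068\right) = 127304 + \left(4 - 1114068\right) = 127304 - 1114064 = -986760$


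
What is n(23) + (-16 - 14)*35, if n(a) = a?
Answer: -1027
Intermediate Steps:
n(23) + (-16 - 14)*35 = 23 + (-16 - 14)*35 = 23 - 30*35 = 23 - 1050 = -1027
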